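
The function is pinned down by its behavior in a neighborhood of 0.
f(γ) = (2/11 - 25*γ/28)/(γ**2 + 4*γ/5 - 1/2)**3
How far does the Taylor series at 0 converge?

Denominator factor (γ**2 + 4*γ/5 - 1/2)^3: discriminant 66/25, real irrational roots -2/5 + (1/10)*sqrt(66) and -2/5 - (1/10)*sqrt(66); poles of order 3, moduli -2/5 + (1/10)*sqrt(66) and 2/5 + (1/10)*sqrt(66).
The radius of convergence is the smallest modulus among the singular points: -2/5 + (1/10)*sqrt(66).

The radius of convergence is -2/5 + (1/10)*sqrt(66).


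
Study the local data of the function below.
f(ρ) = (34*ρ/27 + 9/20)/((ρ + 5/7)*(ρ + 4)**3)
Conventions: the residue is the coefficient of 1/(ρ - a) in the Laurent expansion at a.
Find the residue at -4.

At the order-3 pole -4 set g(ρ) = (ρ - (-4))^3*f(ρ) = (34*ρ/27 + 9/20)/(ρ + 5/7).
Order-3 pole: residue = g''(a)/2; g''(-4) = 83251/3285090, so the residue is 83251/6570180.

The residue is 83251/6570180.


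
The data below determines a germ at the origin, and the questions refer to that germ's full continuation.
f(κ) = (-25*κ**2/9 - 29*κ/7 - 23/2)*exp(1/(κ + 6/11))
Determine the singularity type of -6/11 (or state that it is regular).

The exponent 1/(κ - (-6/11)) has a pole at -6/11, so exp(1/(κ - (-6/11))) takes every nonzero value near it: an essential singularity (not a pole of any order).

The point is an essential singularity.


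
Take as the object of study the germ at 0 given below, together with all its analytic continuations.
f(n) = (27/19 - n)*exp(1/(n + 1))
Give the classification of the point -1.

The exponent 1/(n - (-1)) has a pole at -1, so exp(1/(n - (-1))) takes every nonzero value near it: an essential singularity (not a pole of any order).

The point is an essential singularity.


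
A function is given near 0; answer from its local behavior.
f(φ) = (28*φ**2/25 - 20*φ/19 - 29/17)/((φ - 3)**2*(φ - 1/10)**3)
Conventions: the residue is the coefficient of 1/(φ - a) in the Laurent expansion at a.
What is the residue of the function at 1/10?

At the order-3 pole 1/10 set g(φ) = (φ - (1/10))^3*f(φ) = (28*φ**2/25 - 20*φ/19 - 29/17)/(φ - 3)**2.
Order-3 pole: residue = g''(a)/2; g''(1/10) = -5082080/228451763, so the residue is -2541040/228451763.

The residue is -2541040/228451763.


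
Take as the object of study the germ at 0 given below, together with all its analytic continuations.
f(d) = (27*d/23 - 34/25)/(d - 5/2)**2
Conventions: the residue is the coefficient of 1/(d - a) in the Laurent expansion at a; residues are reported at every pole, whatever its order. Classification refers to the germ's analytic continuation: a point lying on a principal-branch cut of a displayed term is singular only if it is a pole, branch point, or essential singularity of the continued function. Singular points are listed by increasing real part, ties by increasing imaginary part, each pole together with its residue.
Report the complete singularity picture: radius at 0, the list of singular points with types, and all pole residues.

Denominator factor (d - 5/2)^2: pole of order 2 at 5/2, modulus 5/2.
The radius of convergence is the smallest modulus among the singular points: 5/2.
At the order-2 pole 5/2 set g(d) = (d - (5/2))^2*f(d) = 27*d/23 - 34/25.
Order-2 pole: residue = g'(a); g'(5/2) = 27/23, so the residue is 27/23.

Radius of convergence at 0: 5/2.
At 5/2: a pole of order 2; residue 27/23.


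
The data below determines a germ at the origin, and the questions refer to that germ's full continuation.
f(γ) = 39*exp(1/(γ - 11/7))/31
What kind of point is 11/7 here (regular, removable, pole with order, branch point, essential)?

The exponent 1/(γ - (11/7)) has a pole at 11/7, so exp(1/(γ - (11/7))) takes every nonzero value near it: an essential singularity (not a pole of any order).

The point is an essential singularity.


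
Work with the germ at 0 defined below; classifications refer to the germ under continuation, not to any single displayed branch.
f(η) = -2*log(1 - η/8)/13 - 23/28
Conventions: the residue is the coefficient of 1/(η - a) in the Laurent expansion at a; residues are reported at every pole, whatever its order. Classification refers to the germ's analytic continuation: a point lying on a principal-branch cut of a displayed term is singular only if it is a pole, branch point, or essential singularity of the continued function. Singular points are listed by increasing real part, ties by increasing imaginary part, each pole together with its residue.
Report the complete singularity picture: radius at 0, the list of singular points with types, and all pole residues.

Radius of convergence at 0: 8.
At 8: a logarithmic branch point.

Branch term (-2/13)*log(1 - η/(8)): its argument vanishes at η = 8, a logarithmic branch point, modulus 8.
The radius of convergence is the smallest modulus among the singular points: 8.


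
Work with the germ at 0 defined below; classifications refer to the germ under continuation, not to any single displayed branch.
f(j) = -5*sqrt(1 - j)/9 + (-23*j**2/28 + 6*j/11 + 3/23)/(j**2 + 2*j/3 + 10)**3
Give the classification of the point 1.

The point is an algebraic (square-root) branch point.

The term (-5/9)*sqrt(1 - j/(1)) has argument 1 - 1/(1) = 0 at 1: a square-root (algebraic, two-sheeted) branch point; the remaining terms are analytic or single-valued there.


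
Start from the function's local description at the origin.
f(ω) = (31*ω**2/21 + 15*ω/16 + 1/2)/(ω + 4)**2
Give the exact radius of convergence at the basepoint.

Denominator factor (ω + 4)^2: pole of order 2 at -4, modulus 4.
The radius of convergence is the smallest modulus among the singular points: 4.

The radius of convergence is 4.


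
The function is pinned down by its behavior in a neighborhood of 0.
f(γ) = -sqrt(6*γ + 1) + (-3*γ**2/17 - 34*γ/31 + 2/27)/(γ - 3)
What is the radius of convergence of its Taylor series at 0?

Denominator factor (γ - 3): pole of order 1 at 3, modulus 3.
Branch term (-1)*sqrt(1 - γ/(-1/6)): its argument vanishes at γ = -1/6, a square-root branch point, modulus 1/6.
The radius of convergence is the smallest modulus among the singular points: 1/6.

The radius of convergence is 1/6.


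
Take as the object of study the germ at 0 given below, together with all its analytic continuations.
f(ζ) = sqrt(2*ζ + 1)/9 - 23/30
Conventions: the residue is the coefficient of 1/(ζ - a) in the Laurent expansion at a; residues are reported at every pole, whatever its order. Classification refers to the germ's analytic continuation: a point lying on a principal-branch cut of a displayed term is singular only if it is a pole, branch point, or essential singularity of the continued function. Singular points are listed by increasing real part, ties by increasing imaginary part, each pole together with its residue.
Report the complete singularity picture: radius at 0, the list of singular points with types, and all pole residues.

Radius of convergence at 0: 1/2.
At -1/2: an algebraic (square-root) branch point.

Branch term (1/9)*sqrt(1 - ζ/(-1/2)): its argument vanishes at ζ = -1/2, a square-root branch point, modulus 1/2.
The radius of convergence is the smallest modulus among the singular points: 1/2.


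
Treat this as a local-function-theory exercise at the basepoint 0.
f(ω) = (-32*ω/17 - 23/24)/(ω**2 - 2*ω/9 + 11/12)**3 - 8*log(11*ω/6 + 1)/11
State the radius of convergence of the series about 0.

Denominator factor (ω**2 - 2*ω/9 + 11/12)^3: discriminant -293/81, complex-conjugate roots (1/9) + ((1/18)*sqrt(293))*i and (1/9) - ((1/18)*sqrt(293))*i; poles of order 3, moduli (1/6)*sqrt(33) and (1/6)*sqrt(33).
Branch term (-8/11)*log(1 - ω/(-6/11)): its argument vanishes at ω = -6/11, a logarithmic branch point, modulus 6/11.
The radius of convergence is the smallest modulus among the singular points: 6/11.

The radius of convergence is 6/11.


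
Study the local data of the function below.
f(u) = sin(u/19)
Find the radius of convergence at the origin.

The factor sin(u/19) is entire and contributes no finite singular point.
The polynomial part has no poles.
No finite singular points: the Taylor series at 0 converges everywhere.

The radius of convergence is infinite.


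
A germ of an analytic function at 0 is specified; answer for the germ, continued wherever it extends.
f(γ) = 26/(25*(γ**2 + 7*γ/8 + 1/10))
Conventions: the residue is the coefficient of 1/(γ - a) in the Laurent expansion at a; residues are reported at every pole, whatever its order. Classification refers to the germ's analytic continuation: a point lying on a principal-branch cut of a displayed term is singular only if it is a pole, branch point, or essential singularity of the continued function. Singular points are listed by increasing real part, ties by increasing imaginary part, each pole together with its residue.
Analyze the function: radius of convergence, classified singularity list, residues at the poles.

Radius of convergence at 0: 7/16 - (3/80)*sqrt(65).
At -7/16 - (3/80)*sqrt(65): a pole of order 1; residue -(16/75)*sqrt(65).
At -7/16 + (3/80)*sqrt(65): a pole of order 1; residue (16/75)*sqrt(65).

Denominator factor (γ**2 + 7*γ/8 + 1/10): discriminant 117/320, real irrational roots -7/16 + (3/80)*sqrt(65) and -7/16 - (3/80)*sqrt(65); poles of order 1, moduli 7/16 - (3/80)*sqrt(65) and 7/16 + (3/80)*sqrt(65).
The radius of convergence is the smallest modulus among the singular points: 7/16 - (3/80)*sqrt(65).
The factor γ**2 + 7*γ/8 + 1/10 splits as (γ - a)(γ - a') with a = -7/16 - (3/80)*sqrt(65), a' = -7/16 + (3/80)*sqrt(65). At the order-1 pole a set g(γ) = (γ - a)*f(γ) = [26/25] / (γ - a').
Simple pole: residue = g(a) at a = -7/16 - (3/80)*sqrt(65), which is -(16/75)*sqrt(65).
The factor γ**2 + 7*γ/8 + 1/10 splits as (γ - a)(γ - a') with a = -7/16 + (3/80)*sqrt(65), a' = -7/16 - (3/80)*sqrt(65). At the order-1 pole a set g(γ) = (γ - a)*f(γ) = [26/25] / (γ - a').
Simple pole: residue = g(a) at a = -7/16 + (3/80)*sqrt(65), which is (16/75)*sqrt(65).
List the singular points by increasing real part (a conjugate pair: the negative imaginary part first).


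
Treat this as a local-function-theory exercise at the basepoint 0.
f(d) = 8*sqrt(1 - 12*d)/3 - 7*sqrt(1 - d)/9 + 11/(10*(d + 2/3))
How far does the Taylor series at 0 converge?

The radius of convergence is 1/12.

Denominator factor (d + 2/3): pole of order 1 at -2/3, modulus 2/3.
Branch term (8/3)*sqrt(1 - d/(1/12)): its argument vanishes at d = 1/12, a square-root branch point, modulus 1/12.
Branch term (-7/9)*sqrt(1 - d/(1)): its argument vanishes at d = 1, a square-root branch point, modulus 1.
The radius of convergence is the smallest modulus among the singular points: 1/12.


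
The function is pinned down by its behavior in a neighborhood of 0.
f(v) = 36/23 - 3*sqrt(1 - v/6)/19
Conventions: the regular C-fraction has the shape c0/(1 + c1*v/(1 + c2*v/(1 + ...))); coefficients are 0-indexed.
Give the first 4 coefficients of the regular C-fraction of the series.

Taylor coefficients (expand at 0): a_0 = 615/437, a_1 = 1/76, a_2 = 1/1824, a_3 = 1/21888.
c0 = a_0 = 615/437. Peel one level at a time: if S = 1 + c*v/S' with S'(0) = 1, then c is the v-coefficient of S and S' = c*v/(S - 1).
S_1 = c0/f = 1 + (-23/2460)*v + (-1219/4034400)*v^2 + ...; c1 = -23/2460.
S_2 = c1*v/(S_1 - 1) = 1 + (-53/1640)*v + (-1/576)*v^2 + ...; c2 = -53/1640.
S_3 = c2*v/(S_2 - 1) = 1 + (-205/3816)*v + ...; c3 = -205/3816.

The regular C-fraction coefficients are [615/437, -23/2460, -53/1640, -205/3816].


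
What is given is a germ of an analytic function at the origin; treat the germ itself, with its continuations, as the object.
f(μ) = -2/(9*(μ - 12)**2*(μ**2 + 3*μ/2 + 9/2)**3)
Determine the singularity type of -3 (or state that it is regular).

The point is a regular point.

Denominator factors: μ**2 + 3*μ/2 + 9/2 = 9 at μ = -3; μ - 12 = -15 at μ = -3 — none vanishes.
So the germ continues analytically to -3.


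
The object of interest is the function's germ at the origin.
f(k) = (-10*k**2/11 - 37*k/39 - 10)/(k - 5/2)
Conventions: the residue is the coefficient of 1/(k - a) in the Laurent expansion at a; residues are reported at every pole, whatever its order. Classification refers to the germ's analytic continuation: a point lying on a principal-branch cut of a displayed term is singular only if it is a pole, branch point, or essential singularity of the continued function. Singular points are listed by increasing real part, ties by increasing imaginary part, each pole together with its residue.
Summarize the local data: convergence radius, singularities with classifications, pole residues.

Denominator factor (k - 5/2): pole of order 1 at 5/2, modulus 5/2.
The radius of convergence is the smallest modulus among the singular points: 5/2.
At the order-1 pole 5/2 set g(k) = (k - (5/2))*f(k) = -10*k**2/11 - 37*k/39 - 10.
Simple pole: residue = g(a) at a = 5/2, which is -7745/429.

Radius of convergence at 0: 5/2.
At 5/2: a pole of order 1; residue -7745/429.


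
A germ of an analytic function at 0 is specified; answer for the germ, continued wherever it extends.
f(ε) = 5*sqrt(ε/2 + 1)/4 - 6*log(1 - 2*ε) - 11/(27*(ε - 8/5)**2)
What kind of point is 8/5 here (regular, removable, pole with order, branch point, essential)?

The point is a pole of order 2.

The denominator factor ε - 8/5 vanishes at 8/5 and appears to the power 2; the numerator there equals -11/27, nonzero, and no other factor vanishes.
The branch terms are analytic at this point.
Hence a pole whose order is the multiplicity, 2.


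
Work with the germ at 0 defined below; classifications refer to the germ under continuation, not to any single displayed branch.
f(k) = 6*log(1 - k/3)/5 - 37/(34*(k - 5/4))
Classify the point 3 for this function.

The term (6/5)*log(1 - k/(3)) has argument 1 - 3/(3) = 0 at 3: a logarithmic (infinitely-sheeted) branch point; the remaining terms are analytic or single-valued there.

The point is a logarithmic branch point.


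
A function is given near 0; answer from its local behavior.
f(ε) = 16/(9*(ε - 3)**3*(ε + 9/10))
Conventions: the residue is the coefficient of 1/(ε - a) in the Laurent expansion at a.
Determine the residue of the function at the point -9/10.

At the order-1 pole -9/10 set g(ε) = (ε - (-9/10))*f(ε) = 16/(9*(ε - 3)**3).
Simple pole: residue = g(a) at a = -9/10, which is -16000/533871.

The residue is -16000/533871.


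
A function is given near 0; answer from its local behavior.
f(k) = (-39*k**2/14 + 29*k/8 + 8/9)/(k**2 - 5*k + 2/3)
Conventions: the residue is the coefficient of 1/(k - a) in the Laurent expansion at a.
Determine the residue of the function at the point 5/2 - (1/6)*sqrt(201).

The factor k**2 - 5*k + 2/3 splits as (k - a)(k - a') with a = 5/2 - (1/6)*sqrt(201), a' = 5/2 + (1/6)*sqrt(201). At the order-1 pole a set g(k) = (k - a)*f(k) = [-39*k**2/14 + 29*k/8 + 8/9] / (k - a').
Simple pole: residue = g(a) at a = 5/2 - (1/6)*sqrt(201), which is -577/112 + (23197/67536)*sqrt(201).

The residue is -577/112 + (23197/67536)*sqrt(201).


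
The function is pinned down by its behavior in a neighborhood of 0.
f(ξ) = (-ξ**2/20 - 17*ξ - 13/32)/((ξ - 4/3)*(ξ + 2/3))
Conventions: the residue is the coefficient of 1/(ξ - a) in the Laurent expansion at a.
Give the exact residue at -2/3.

At the order-1 pole -2/3 set g(ξ) = (ξ - (-2/3))*f(ξ) = (-ξ**2/20 - 17*ξ - 13/32)/(ξ - 4/3).
Simple pole: residue = g(a) at a = -2/3, which is -15703/2880.

The residue is -15703/2880.


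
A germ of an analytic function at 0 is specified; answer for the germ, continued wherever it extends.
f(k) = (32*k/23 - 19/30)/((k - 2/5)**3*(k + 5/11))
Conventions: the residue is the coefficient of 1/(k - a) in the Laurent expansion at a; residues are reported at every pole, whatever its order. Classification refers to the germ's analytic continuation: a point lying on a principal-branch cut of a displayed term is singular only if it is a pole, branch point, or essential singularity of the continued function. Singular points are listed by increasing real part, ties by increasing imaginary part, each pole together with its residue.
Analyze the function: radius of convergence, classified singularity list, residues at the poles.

Radius of convergence at 0: 2/5.
At -5/11: a pole of order 1; residue 29061175/14327574.
At 2/5: a pole of order 3; residue -29061175/14327574.

Denominator factor (k + 5/11): pole of order 1 at -5/11, modulus 5/11.
Denominator factor (k - 2/5)^3: pole of order 3 at 2/5, modulus 2/5.
The radius of convergence is the smallest modulus among the singular points: 2/5.
At the order-1 pole -5/11 set g(k) = (k - (-5/11))*f(k) = (32*k/23 - 19/30)/(k - 2/5)**3.
Simple pole: residue = g(a) at a = -5/11, which is 29061175/14327574.
At the order-3 pole 2/5 set g(k) = (k - (2/5))^3*f(k) = (32*k/23 - 19/30)/(k + 5/11).
Order-3 pole: residue = g''(a)/2; g''(2/5) = -29061175/7163787, so the residue is -29061175/14327574.
List the singular points by increasing real part (a conjugate pair: the negative imaginary part first).


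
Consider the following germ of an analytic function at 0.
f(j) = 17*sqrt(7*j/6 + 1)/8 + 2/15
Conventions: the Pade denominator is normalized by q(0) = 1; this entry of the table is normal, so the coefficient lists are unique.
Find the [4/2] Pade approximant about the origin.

The Pade approximant has numerator coefficients [271/120, 9317/2160, 115199/51840, 5831/27648, -40817/3981312]; denominator coefficients [1, 49/36, 343/864].

Taylor coefficients needed (expand at 0): a_0 = 271/120, a_1 = 119/96, a_2 = -833/2304, a_3 = 5831/27648, a_4 = -204085/1327104, a_5 = 2000033/15925248, a_6 = -14000231/127401984.
Write the denominator as Q(j) = 1 + q1*j + q2*j^2. Requiring Q*f - P = O(j^7) with deg P <= 4 kills the coefficients of j^5..j^6 in Q*f:
  j^5: a_5 + q1*a_4 + q2*a_3 = 0, i.e. 2000033/15925248 + (-204085/1327104)*q1 + (5831/27648)*q2 = 0.
  j^6: a_6 + q1*a_5 + q2*a_4 = 0, i.e. -14000231/127401984 + (2000033/15925248)*q1 + (-204085/1327104)*q2 = 0.
Solving this linear system: q1 = 49/36, q2 = 343/864.
The numerator is Q*f truncated at degree 4: P0 = a_0 = 271/120; P1 = a_1 + q1*a_0 = 9317/2160; P2 = a_2 + q1*a_1 + q2*a_0 = 115199/51840; P3 = a_3 + q1*a_2 + q2*a_1 = 5831/27648; P4 = a_4 + q1*a_3 + q2*a_2 = -40817/3981312.


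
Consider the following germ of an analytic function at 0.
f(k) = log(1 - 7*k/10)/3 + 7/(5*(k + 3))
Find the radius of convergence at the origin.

Denominator factor (k + 3): pole of order 1 at -3, modulus 3.
Branch term (1/3)*log(1 - k/(10/7)): its argument vanishes at k = 10/7, a logarithmic branch point, modulus 10/7.
The radius of convergence is the smallest modulus among the singular points: 10/7.

The radius of convergence is 10/7.


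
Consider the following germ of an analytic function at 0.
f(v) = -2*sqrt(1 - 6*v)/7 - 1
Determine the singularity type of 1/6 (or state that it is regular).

The point is an algebraic (square-root) branch point.

The term (-2/7)*sqrt(1 - v/(1/6)) has argument 1 - 1/6/(1/6) = 0 at 1/6: a square-root (algebraic, two-sheeted) branch point; the remaining terms are analytic or single-valued there.


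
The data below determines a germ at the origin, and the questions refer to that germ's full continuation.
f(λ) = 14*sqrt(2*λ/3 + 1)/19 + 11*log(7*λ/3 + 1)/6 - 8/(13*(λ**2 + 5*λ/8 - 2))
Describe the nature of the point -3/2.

The term (14/19)*sqrt(1 - λ/(-3/2)) has argument 1 - -3/2/(-3/2) = 0 at -3/2: a square-root (algebraic, two-sheeted) branch point; the remaining terms are analytic or single-valued there.

The point is an algebraic (square-root) branch point.


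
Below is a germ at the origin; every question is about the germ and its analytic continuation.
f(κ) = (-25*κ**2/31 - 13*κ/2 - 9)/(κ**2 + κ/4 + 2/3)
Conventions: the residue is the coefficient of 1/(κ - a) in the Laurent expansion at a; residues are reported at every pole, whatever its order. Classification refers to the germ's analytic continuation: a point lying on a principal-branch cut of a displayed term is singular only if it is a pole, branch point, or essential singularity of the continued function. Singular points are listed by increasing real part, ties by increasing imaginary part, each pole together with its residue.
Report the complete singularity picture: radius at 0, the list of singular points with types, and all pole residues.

Radius of convergence at 0: (1/3)*sqrt(6).
At (-1/8) - ((5/24)*sqrt(15))*i: a pole of order 1; residue (-781/248) - ((22841/18600)*sqrt(15))*i.
At (-1/8) + ((5/24)*sqrt(15))*i: a pole of order 1; residue (-781/248) + ((22841/18600)*sqrt(15))*i.

Denominator factor (κ**2 + κ/4 + 2/3): discriminant -125/48, complex-conjugate roots (-1/8) + ((5/24)*sqrt(15))*i and (-1/8) - ((5/24)*sqrt(15))*i; poles of order 1, moduli (1/3)*sqrt(6) and (1/3)*sqrt(6).
The radius of convergence is the smallest modulus among the singular points: (1/3)*sqrt(6).
The factor κ**2 + κ/4 + 2/3 splits as (κ - a)(κ - a') with a = (-1/8) - ((5/24)*sqrt(15))*i, a' = (-1/8) + ((5/24)*sqrt(15))*i. At the order-1 pole a set g(κ) = (κ - a)*f(κ) = [-25*κ**2/31 - 13*κ/2 - 9] / (κ - a').
Simple pole: residue = g(a) at a = (-1/8) - ((5/24)*sqrt(15))*i, which is (-781/248) - ((22841/18600)*sqrt(15))*i.
The factor κ**2 + κ/4 + 2/3 splits as (κ - a)(κ - a') with a = (-1/8) + ((5/24)*sqrt(15))*i, a' = (-1/8) - ((5/24)*sqrt(15))*i. At the order-1 pole a set g(κ) = (κ - a)*f(κ) = [-25*κ**2/31 - 13*κ/2 - 9] / (κ - a').
Simple pole: residue = g(a) at a = (-1/8) + ((5/24)*sqrt(15))*i, which is (-781/248) + ((22841/18600)*sqrt(15))*i.
List the singular points by increasing real part (a conjugate pair: the negative imaginary part first).


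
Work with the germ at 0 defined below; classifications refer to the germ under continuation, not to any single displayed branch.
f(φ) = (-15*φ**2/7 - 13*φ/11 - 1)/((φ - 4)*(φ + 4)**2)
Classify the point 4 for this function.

The denominator factor φ - 4 vanishes at 4 and appears to the power 1; the numerator there equals -3081/77, nonzero, and no other factor vanishes.
Hence a pole whose order is the multiplicity, 1.

The point is a pole of order 1.


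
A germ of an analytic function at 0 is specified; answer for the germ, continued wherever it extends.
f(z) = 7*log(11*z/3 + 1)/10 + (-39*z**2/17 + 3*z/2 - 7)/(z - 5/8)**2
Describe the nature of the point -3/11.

The term (7/10)*log(1 - z/(-3/11)) has argument 1 - -3/11/(-3/11) = 0 at -3/11: a logarithmic (infinitely-sheeted) branch point; the remaining terms are analytic or single-valued there.

The point is a logarithmic branch point.


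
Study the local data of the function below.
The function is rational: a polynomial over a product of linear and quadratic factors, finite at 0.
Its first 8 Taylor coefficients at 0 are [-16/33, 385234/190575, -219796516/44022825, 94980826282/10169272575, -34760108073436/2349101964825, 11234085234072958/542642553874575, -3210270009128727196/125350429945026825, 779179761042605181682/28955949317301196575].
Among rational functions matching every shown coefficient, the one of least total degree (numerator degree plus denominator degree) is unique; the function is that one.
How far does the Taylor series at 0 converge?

The radius of convergence is (1/2)*sqrt(2).

No rational of total degree below 6 reproduces all 8 coefficients; solving the [2/4] Pade equations on them gives f(u) = (-2*u**2/3 + 23*u/25 - 8/9)/((u**2 + 4*u/3 + 1/2)*(u**2 + 12*u/7 + 11/3)), whose expansion matches every shown term.
Denominator factor (u**2 + 4*u/3 + 1/2): discriminant -2/9, complex-conjugate roots (-2/3) + ((1/6)*sqrt(2))*i and (-2/3) - ((1/6)*sqrt(2))*i; poles of order 1, moduli (1/2)*sqrt(2) and (1/2)*sqrt(2).
Denominator factor (u**2 + 12*u/7 + 11/3): discriminant -1724/147, complex-conjugate roots (-6/7) + ((1/21)*sqrt(1293))*i and (-6/7) - ((1/21)*sqrt(1293))*i; poles of order 1, moduli (1/3)*sqrt(33) and (1/3)*sqrt(33).
The radius of convergence is the smallest modulus among the singular points: (1/2)*sqrt(2).


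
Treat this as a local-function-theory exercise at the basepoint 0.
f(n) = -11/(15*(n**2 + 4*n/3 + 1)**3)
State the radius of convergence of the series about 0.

The radius of convergence is 1.

Denominator factor (n**2 + 4*n/3 + 1)^3: discriminant -20/9, complex-conjugate roots (-2/3) + ((1/3)*sqrt(5))*i and (-2/3) - ((1/3)*sqrt(5))*i; poles of order 3, moduli 1 and 1.
The radius of convergence is the smallest modulus among the singular points: 1.


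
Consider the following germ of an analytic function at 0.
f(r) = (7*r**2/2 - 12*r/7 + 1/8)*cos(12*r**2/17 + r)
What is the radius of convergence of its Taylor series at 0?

The radius of convergence is infinite.

The factor cos(12*r**2/17 + r) is entire and contributes no finite singular point.
The polynomial part has no poles.
No finite singular points: the Taylor series at 0 converges everywhere.


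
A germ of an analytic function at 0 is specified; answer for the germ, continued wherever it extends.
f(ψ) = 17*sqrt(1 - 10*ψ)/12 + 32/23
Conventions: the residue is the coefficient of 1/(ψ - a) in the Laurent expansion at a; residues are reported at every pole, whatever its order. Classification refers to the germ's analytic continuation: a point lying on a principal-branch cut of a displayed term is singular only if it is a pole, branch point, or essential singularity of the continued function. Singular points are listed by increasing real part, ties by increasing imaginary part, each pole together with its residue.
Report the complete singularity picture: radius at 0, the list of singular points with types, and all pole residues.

Radius of convergence at 0: 1/10.
At 1/10: an algebraic (square-root) branch point.

Branch term (17/12)*sqrt(1 - ψ/(1/10)): its argument vanishes at ψ = 1/10, a square-root branch point, modulus 1/10.
The radius of convergence is the smallest modulus among the singular points: 1/10.


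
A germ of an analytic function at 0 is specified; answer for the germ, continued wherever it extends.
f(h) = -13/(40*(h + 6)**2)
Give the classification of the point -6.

The point is a pole of order 2.

The denominator factor h + 6 vanishes at -6 and appears to the power 2; the numerator there equals -13/40, nonzero, and no other factor vanishes.
Hence a pole whose order is the multiplicity, 2.


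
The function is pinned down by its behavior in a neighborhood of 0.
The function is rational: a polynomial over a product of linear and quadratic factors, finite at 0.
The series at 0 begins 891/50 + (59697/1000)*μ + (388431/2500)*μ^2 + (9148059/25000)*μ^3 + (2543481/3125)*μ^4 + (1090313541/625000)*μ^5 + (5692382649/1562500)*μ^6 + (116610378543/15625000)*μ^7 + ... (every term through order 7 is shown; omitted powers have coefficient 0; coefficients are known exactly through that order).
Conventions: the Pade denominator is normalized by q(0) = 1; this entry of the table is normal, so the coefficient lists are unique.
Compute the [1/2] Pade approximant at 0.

Taylor coefficients needed (read off): a_0 = 891/50, a_1 = 59697/1000, a_2 = 388431/2500, a_3 = 9148059/25000.
Write the denominator as Q(μ) = 1 + q1*μ + q2*μ^2. Requiring Q*f - P = O(μ^4) with deg P <= 1 kills the coefficients of μ^2..μ^3 in Q*f:
  μ^2: a_2 + q1*a_1 + q2*a_0 = 0, i.e. 388431/2500 + (59697/1000)*q1 + (891/50)*q2 = 0.
  μ^3: a_3 + q1*a_2 + q2*a_1 = 0, i.e. 9148059/25000 + (388431/2500)*q1 + (59697/1000)*q2 = 0.
Solving this linear system: q1 = -1717502/495695, q2 = 708677641/245369025.
The numerator is Q*f truncated at degree 1: P0 = a_0 = 891/50; P1 = a_1 + q1*a_0 = -40575249/19827800.

The Pade approximant has numerator coefficients [891/50, -40575249/19827800]; denominator coefficients [1, -1717502/495695, 708677641/245369025].


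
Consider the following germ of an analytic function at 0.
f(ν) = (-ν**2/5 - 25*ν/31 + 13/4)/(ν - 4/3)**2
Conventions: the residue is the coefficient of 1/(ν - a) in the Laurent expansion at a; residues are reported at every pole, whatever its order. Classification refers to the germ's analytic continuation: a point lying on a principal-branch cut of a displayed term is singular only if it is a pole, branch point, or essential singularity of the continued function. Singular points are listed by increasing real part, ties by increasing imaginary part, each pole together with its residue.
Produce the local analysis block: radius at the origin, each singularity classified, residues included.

Denominator factor (ν - 4/3)^2: pole of order 2 at 4/3, modulus 4/3.
The radius of convergence is the smallest modulus among the singular points: 4/3.
At the order-2 pole 4/3 set g(ν) = (ν - (4/3))^2*f(ν) = -ν**2/5 - 25*ν/31 + 13/4.
Order-2 pole: residue = g'(a); g'(4/3) = -623/465, so the residue is -623/465.

Radius of convergence at 0: 4/3.
At 4/3: a pole of order 2; residue -623/465.


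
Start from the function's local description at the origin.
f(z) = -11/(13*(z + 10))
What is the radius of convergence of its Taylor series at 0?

The radius of convergence is 10.

Denominator factor (z + 10): pole of order 1 at -10, modulus 10.
The radius of convergence is the smallest modulus among the singular points: 10.


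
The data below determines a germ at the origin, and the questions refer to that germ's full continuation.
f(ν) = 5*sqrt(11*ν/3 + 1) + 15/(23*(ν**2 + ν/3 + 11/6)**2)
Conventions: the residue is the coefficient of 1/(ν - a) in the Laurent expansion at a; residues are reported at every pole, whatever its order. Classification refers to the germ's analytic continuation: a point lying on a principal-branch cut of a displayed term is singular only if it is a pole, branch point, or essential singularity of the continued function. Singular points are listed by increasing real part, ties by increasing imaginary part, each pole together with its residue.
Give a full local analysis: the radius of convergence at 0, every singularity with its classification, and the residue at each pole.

Denominator factor (ν**2 + ν/3 + 11/6)^2: discriminant -65/9, complex-conjugate roots (-1/6) + ((1/6)*sqrt(65))*i and (-1/6) - ((1/6)*sqrt(65))*i; poles of order 2, moduli (1/6)*sqrt(66) and (1/6)*sqrt(66).
Branch term (5)*sqrt(1 - ν/(-3/11)): its argument vanishes at ν = -3/11, a square-root branch point, modulus 3/11.
The radius of convergence is the smallest modulus among the singular points: 3/11.
The branch term is analytic at (-1/6) - ((1/6)*sqrt(65))*i and contributes nothing to the residue; only the rational part matters.
The factor ν**2 + ν/3 + 11/6 splits as (ν - a)(ν - a') with a = (-1/6) - ((1/6)*sqrt(65))*i, a' = (-1/6) + ((1/6)*sqrt(65))*i. At the order-2 pole a set g(ν) = (ν - a)^2*(rational part) = [15/23] / (ν - a')^2.
Order-2 pole: residue = g'(a); g'((-1/6) - ((1/6)*sqrt(65))*i) = ((162/19435)*sqrt(65))*i, so the residue is ((162/19435)*sqrt(65))*i.
The branch term is analytic at (-1/6) + ((1/6)*sqrt(65))*i and contributes nothing to the residue; only the rational part matters.
The factor ν**2 + ν/3 + 11/6 splits as (ν - a)(ν - a') with a = (-1/6) + ((1/6)*sqrt(65))*i, a' = (-1/6) - ((1/6)*sqrt(65))*i. At the order-2 pole a set g(ν) = (ν - a)^2*(rational part) = [15/23] / (ν - a')^2.
Order-2 pole: residue = g'(a); g'((-1/6) + ((1/6)*sqrt(65))*i) = -((162/19435)*sqrt(65))*i, so the residue is -((162/19435)*sqrt(65))*i.
List the singular points by increasing real part (a conjugate pair: the negative imaginary part first).

Radius of convergence at 0: 3/11.
At -3/11: an algebraic (square-root) branch point.
At (-1/6) - ((1/6)*sqrt(65))*i: a pole of order 2; residue ((162/19435)*sqrt(65))*i.
At (-1/6) + ((1/6)*sqrt(65))*i: a pole of order 2; residue -((162/19435)*sqrt(65))*i.


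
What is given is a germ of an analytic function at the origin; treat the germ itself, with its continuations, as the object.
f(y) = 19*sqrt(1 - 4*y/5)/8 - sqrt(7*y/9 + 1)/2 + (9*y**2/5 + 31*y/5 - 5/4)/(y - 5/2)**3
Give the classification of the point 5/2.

The denominator factor y - 5/2 vanishes at 5/2 and appears to the power 3; the numerator there equals 51/2, nonzero, and no other factor vanishes.
The branch terms are analytic at this point.
Hence a pole whose order is the multiplicity, 3.

The point is a pole of order 3.


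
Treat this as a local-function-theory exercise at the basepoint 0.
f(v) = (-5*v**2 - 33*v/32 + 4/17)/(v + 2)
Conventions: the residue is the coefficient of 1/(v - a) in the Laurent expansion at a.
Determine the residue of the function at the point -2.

The residue is -4815/272.

At the order-1 pole -2 set g(v) = (v - (-2))*f(v) = -5*v**2 - 33*v/32 + 4/17.
Simple pole: residue = g(a) at a = -2, which is -4815/272.


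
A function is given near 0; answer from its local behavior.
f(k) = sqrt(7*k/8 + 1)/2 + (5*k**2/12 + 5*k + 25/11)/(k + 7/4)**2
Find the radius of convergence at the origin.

Denominator factor (k + 7/4)^2: pole of order 2 at -7/4, modulus 7/4.
Branch term (1/2)*sqrt(1 - k/(-8/7)): its argument vanishes at k = -8/7, a square-root branch point, modulus 8/7.
The radius of convergence is the smallest modulus among the singular points: 8/7.

The radius of convergence is 8/7.


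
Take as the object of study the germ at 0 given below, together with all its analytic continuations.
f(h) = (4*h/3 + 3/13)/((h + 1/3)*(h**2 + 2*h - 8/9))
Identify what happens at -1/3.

The denominator factor h + 1/3 vanishes at -1/3 and appears to the power 1; the numerator there equals -25/117, nonzero, and no other factor vanishes.
Hence a pole whose order is the multiplicity, 1.

The point is a pole of order 1.


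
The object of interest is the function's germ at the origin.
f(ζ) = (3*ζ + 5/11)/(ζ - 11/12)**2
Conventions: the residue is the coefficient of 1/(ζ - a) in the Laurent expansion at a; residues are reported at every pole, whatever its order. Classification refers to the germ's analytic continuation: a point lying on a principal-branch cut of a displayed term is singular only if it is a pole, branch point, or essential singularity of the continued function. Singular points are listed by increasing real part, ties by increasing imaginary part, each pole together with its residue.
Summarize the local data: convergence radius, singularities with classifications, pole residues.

Denominator factor (ζ - 11/12)^2: pole of order 2 at 11/12, modulus 11/12.
The radius of convergence is the smallest modulus among the singular points: 11/12.
At the order-2 pole 11/12 set g(ζ) = (ζ - (11/12))^2*f(ζ) = 3*ζ + 5/11.
Order-2 pole: residue = g'(a); g'(11/12) = 3, so the residue is 3.

Radius of convergence at 0: 11/12.
At 11/12: a pole of order 2; residue 3.


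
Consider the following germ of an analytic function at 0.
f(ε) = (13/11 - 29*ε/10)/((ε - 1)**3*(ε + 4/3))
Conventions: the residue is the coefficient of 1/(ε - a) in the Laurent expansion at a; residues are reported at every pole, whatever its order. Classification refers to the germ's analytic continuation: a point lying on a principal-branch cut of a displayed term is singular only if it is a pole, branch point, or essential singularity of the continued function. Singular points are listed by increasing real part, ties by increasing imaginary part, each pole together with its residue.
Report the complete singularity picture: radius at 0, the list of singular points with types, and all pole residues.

Radius of convergence at 0: 1.
At -4/3: a pole of order 1; residue -153/385.
At 1: a pole of order 3; residue 153/385.

Denominator factor (ε - 1)^3: pole of order 3 at 1, modulus 1.
Denominator factor (ε + 4/3): pole of order 1 at -4/3, modulus 4/3.
The radius of convergence is the smallest modulus among the singular points: 1.
At the order-1 pole -4/3 set g(ε) = (ε - (-4/3))*f(ε) = (13/11 - 29*ε/10)/(ε - 1)**3.
Simple pole: residue = g(a) at a = -4/3, which is -153/385.
At the order-3 pole 1 set g(ε) = (ε - (1))^3*f(ε) = (13/11 - 29*ε/10)/(ε + 4/3).
Order-3 pole: residue = g''(a)/2; g''(1) = 306/385, so the residue is 153/385.
List the singular points by increasing real part (a conjugate pair: the negative imaginary part first).


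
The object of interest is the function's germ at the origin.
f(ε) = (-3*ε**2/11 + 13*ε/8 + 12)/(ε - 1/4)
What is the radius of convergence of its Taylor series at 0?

The radius of convergence is 1/4.

Denominator factor (ε - 1/4): pole of order 1 at 1/4, modulus 1/4.
The radius of convergence is the smallest modulus among the singular points: 1/4.


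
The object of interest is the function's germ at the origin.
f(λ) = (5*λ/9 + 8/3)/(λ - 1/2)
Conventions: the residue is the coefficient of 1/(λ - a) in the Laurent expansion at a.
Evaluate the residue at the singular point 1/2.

At the order-1 pole 1/2 set g(λ) = (λ - (1/2))*f(λ) = 5*λ/9 + 8/3.
Simple pole: residue = g(a) at a = 1/2, which is 53/18.

The residue is 53/18.


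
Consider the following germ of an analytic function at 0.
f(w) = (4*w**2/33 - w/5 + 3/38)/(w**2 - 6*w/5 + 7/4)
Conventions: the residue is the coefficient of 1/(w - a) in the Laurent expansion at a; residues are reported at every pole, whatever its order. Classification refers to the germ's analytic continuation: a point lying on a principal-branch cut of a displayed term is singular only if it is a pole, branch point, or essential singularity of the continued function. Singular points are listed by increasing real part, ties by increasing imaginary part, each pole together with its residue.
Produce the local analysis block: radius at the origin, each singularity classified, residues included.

Denominator factor (w**2 - 6*w/5 + 7/4): discriminant -139/25, complex-conjugate roots (3/5) + ((1/10)*sqrt(139))*i and (3/5) - ((1/10)*sqrt(139))*i; poles of order 1, moduli (1/2)*sqrt(7) and (1/2)*sqrt(7).
The radius of convergence is the smallest modulus among the singular points: (1/2)*sqrt(7).
The factor w**2 - 6*w/5 + 7/4 splits as (w - a)(w - a') with a = (3/5) - ((1/10)*sqrt(139))*i, a' = (3/5) + ((1/10)*sqrt(139))*i. At the order-1 pole a set g(w) = (w - a)*f(w) = [4*w**2/33 - w/5 + 3/38] / (w - a').
Simple pole: residue = g(a) at a = (3/5) - ((1/10)*sqrt(139))*i, which is (-3/110) - ((5201/871530)*sqrt(139))*i.
The factor w**2 - 6*w/5 + 7/4 splits as (w - a)(w - a') with a = (3/5) + ((1/10)*sqrt(139))*i, a' = (3/5) - ((1/10)*sqrt(139))*i. At the order-1 pole a set g(w) = (w - a)*f(w) = [4*w**2/33 - w/5 + 3/38] / (w - a').
Simple pole: residue = g(a) at a = (3/5) + ((1/10)*sqrt(139))*i, which is (-3/110) + ((5201/871530)*sqrt(139))*i.
List the singular points by increasing real part (a conjugate pair: the negative imaginary part first).

Radius of convergence at 0: (1/2)*sqrt(7).
At (3/5) - ((1/10)*sqrt(139))*i: a pole of order 1; residue (-3/110) - ((5201/871530)*sqrt(139))*i.
At (3/5) + ((1/10)*sqrt(139))*i: a pole of order 1; residue (-3/110) + ((5201/871530)*sqrt(139))*i.


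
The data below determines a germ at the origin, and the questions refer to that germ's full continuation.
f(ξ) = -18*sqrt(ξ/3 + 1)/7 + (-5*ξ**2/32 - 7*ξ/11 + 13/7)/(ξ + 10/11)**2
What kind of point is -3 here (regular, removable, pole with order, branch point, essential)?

The point is an algebraic (square-root) branch point.

The term (-18/7)*sqrt(1 - ξ/(-3)) has argument 1 - -3/(-3) = 0 at -3: a square-root (algebraic, two-sheeted) branch point; the remaining terms are analytic or single-valued there.


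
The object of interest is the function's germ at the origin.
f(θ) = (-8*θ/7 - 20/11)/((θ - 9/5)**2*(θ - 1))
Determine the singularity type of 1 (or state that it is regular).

The point is a pole of order 1.

The denominator factor θ - 1 vanishes at 1 and appears to the power 1; the numerator there equals -228/77, nonzero, and no other factor vanishes.
Hence a pole whose order is the multiplicity, 1.


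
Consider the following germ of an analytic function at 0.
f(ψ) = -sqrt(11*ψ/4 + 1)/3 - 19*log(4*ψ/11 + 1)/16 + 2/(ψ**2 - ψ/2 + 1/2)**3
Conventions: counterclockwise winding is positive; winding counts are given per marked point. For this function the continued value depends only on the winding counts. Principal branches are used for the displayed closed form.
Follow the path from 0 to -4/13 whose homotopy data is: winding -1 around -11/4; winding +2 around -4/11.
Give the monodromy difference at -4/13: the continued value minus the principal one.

The rational part is single-valued and drops out of the difference; each branch term changes only by its own monodromy.
(-1/3)*sqrt(1 - ψ/(-4/11)): winding +2 is even, the square root returns to the same sheet, contribution 0.
(-19/16)*log(1 - ψ/(-11/4)): each positive loop around -11/4 adds 2*pi*i to the log, so winding -1 contributes (-19/16)*(-1)*2*pi*i = (19/8)*pi*i.
Summing the contributions at ψ = -4/13 gives (19/8)*pi*i.

Continued minus principal equals (19/8)*pi*i.
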